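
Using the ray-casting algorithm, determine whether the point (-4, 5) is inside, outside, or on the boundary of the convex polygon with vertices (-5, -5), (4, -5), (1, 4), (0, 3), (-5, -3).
The point (-4, 5) lies strictly outside the polygon

Cast a horizontal ray to the right from the query point and count how many polygon edges it crosses (each edge strictly once or zero times, handled with the usual half-open convention). 
Parity of crossings → even ⇒ outside.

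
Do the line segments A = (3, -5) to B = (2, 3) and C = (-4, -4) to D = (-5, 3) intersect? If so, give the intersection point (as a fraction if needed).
No (intersection of containing lines falls outside at least one segment)

Parametrize and solve: t = -48, s = -55. At least one of these is outside [0, 1], so the segments do not intersect.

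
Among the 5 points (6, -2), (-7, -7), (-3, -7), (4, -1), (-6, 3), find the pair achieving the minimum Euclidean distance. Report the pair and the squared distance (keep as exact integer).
Pair = ((6, -2), (4, -1)); squared distance = 5

Compute all C(5, 2) = 10 pairwise squared distances (x_i − x_j)² + (y_i − y_j)². The minimum is 5, attained by the pair ((6, -2), (4, -1)).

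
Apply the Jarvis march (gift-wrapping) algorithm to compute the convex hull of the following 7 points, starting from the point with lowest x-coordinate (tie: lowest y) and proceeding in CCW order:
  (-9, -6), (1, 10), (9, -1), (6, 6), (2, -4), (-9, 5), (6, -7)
Hull (CCW) = [(-9, -6), (6, -7), (9, -1), (6, 6), (1, 10), (-9, 5)]

Jarvis march: at each step, from the current hull vertex p, select the next vertex q as the point such that every other point lies strictly to the left of (or on) the directed line p → q. (Equivalently: for every other point r, the cross product (q − p) × (r − p) ≥ 0.)
Starting point (lowest x, tie lowest y): (-9, -6). Wrap until returning to start. Resulting hull: (-9, -6), (6, -7), (9, -1), (6, 6), (1, 10), (-9, 5).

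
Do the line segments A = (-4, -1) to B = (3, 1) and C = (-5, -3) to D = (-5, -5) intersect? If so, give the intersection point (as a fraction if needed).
No (intersection of containing lines falls outside at least one segment)

Parametrize and solve: t = -1/7, s = -6/7. At least one of these is outside [0, 1], so the segments do not intersect.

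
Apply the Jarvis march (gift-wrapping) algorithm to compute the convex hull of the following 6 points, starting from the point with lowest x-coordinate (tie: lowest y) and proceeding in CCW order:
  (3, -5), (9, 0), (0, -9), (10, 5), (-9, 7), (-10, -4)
Hull (CCW) = [(-10, -4), (0, -9), (9, 0), (10, 5), (-9, 7)]

Jarvis march: at each step, from the current hull vertex p, select the next vertex q as the point such that every other point lies strictly to the left of (or on) the directed line p → q. (Equivalently: for every other point r, the cross product (q − p) × (r − p) ≥ 0.)
Starting point (lowest x, tie lowest y): (-10, -4). Wrap until returning to start. Resulting hull: (-10, -4), (0, -9), (9, 0), (10, 5), (-9, 7).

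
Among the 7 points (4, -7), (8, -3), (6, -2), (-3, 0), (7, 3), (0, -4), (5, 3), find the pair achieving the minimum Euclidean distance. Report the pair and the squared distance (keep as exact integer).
Pair = ((7, 3), (5, 3)); squared distance = 4

Compute all C(7, 2) = 21 pairwise squared distances (x_i − x_j)² + (y_i − y_j)². The minimum is 4, attained by the pair ((7, 3), (5, 3)).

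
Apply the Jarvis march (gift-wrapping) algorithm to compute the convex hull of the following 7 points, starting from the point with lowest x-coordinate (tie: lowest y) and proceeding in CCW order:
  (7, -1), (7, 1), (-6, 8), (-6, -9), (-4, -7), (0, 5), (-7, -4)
Hull (CCW) = [(-7, -4), (-6, -9), (7, -1), (7, 1), (0, 5), (-6, 8)]

Jarvis march: at each step, from the current hull vertex p, select the next vertex q as the point such that every other point lies strictly to the left of (or on) the directed line p → q. (Equivalently: for every other point r, the cross product (q − p) × (r − p) ≥ 0.)
Starting point (lowest x, tie lowest y): (-7, -4). Wrap until returning to start. Resulting hull: (-7, -4), (-6, -9), (7, -1), (7, 1), (0, 5), (-6, 8).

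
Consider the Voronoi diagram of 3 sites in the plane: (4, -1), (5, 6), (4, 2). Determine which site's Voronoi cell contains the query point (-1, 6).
Nearest site = (5, 6)

The Voronoi cell of site s contains exactly those query points closer to s than to any other site. Compute squared distances from q = (-1, 6) to each site:
  (5 − -1)² + (6 − 6)² = 36
  (4 − -1)² + (2 − 6)² = 41
  (4 − -1)² + (-1 − 6)² = 74
Minimum is attained by (5, 6), so q lies in its Voronoi cell.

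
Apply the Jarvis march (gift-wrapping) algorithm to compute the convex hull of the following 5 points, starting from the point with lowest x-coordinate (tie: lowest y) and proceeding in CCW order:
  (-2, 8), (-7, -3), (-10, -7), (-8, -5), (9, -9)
Hull (CCW) = [(-10, -7), (9, -9), (-2, 8)]

Jarvis march: at each step, from the current hull vertex p, select the next vertex q as the point such that every other point lies strictly to the left of (or on) the directed line p → q. (Equivalently: for every other point r, the cross product (q − p) × (r − p) ≥ 0.)
Starting point (lowest x, tie lowest y): (-10, -7). Wrap until returning to start. Resulting hull: (-10, -7), (9, -9), (-2, 8).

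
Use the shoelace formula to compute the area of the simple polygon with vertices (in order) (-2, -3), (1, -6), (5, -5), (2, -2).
Area = 15

Shoelace formula: Area = (1/2) |Σ_i (x_i · y_{i+1} − x_{i+1} · y_i)| (indices mod n). Compute each cross term:
  (-2)(-6) − (1)(-3) = 15
  (1)(-5) − (5)(-6) = 25
  (5)(-2) − (2)(-5) = 0
  (2)(-3) − (-2)(-2) = -10
Sum = 30, so (signed) Area = 30/2 = 15, |Area| = 15.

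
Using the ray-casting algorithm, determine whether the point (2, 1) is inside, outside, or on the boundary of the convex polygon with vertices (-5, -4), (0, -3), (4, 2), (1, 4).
The point (2, 1) lies strictly inside the polygon

Cast a horizontal ray to the right from the query point and count how many polygon edges it crosses (each edge strictly once or zero times, handled with the usual half-open convention). 
Parity of crossings → odd ⇒ inside.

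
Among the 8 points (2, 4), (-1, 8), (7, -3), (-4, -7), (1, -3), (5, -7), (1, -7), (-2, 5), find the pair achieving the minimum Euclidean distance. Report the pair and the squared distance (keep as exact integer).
Pair = ((-1, 8), (-2, 5)); squared distance = 10

Compute all C(8, 2) = 28 pairwise squared distances (x_i − x_j)² + (y_i − y_j)². The minimum is 10, attained by the pair ((-1, 8), (-2, 5)).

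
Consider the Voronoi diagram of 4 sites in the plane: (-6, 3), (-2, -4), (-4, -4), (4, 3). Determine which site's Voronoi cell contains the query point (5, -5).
Nearest site = (-2, -4)

The Voronoi cell of site s contains exactly those query points closer to s than to any other site. Compute squared distances from q = (5, -5) to each site:
  (-2 − 5)² + (-4 − -5)² = 50
  (4 − 5)² + (3 − -5)² = 65
  (-4 − 5)² + (-4 − -5)² = 82
  (-6 − 5)² + (3 − -5)² = 185
Minimum is attained by (-2, -4), so q lies in its Voronoi cell.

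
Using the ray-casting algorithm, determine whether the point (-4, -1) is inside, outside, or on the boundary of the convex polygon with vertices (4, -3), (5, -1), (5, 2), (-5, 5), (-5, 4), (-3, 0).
The point (-4, -1) lies strictly outside the polygon

Cast a horizontal ray to the right from the query point and count how many polygon edges it crosses (each edge strictly once or zero times, handled with the usual half-open convention). 
Parity of crossings → even ⇒ outside.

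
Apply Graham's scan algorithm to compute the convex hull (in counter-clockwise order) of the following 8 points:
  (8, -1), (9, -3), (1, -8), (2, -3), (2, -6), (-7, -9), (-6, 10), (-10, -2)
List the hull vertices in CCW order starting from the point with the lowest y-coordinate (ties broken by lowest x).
Hull (CCW) = [(-7, -9), (1, -8), (9, -3), (8, -1), (-6, 10), (-10, -2)]

Graham scan procedure:
  1. Find the pivot p₀ = point with lowest y (tie → lowest x): (-7, -9).
  2. Sort the remaining points by polar angle around p₀.
  3. Walk through sorted points, maintaining a stack; pop the top while the last three entries make a non-left turn (cross product ≤ 0).
  4. Final stack is the convex hull in CCW order: (-7, -9), (1, -8), (9, -3), (8, -1), (-6, 10), (-10, -2).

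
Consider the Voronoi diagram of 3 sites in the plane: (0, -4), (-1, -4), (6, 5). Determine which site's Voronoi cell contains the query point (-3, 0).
Nearest site = (-1, -4)

The Voronoi cell of site s contains exactly those query points closer to s than to any other site. Compute squared distances from q = (-3, 0) to each site:
  (-1 − -3)² + (-4 − 0)² = 20
  (0 − -3)² + (-4 − 0)² = 25
  (6 − -3)² + (5 − 0)² = 106
Minimum is attained by (-1, -4), so q lies in its Voronoi cell.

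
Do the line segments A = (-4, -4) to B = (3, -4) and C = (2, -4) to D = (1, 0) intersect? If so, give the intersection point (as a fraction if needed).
Yes; intersection at (2, -4) (t = 6/7 on AB, s = 0 on CD)

Parametrize AB as A + t(B − A) = (-4 + 7 t, -4 + 0 t) and CD as C + s(D − C) = (2 + -1 s, -4 + 4 s). Solve the linear system for (t, s). Determinant = -28 ≠ 0, so a unique intersection of the containing lines exists. Solution: t = 6/7, s = 0 — both in [0, 1], so the segments cross. Intersection point: (2, -4).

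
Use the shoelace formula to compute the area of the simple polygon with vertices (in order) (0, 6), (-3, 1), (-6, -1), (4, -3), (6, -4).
Area = 87/2

Shoelace formula: Area = (1/2) |Σ_i (x_i · y_{i+1} − x_{i+1} · y_i)| (indices mod n). Compute each cross term:
  (0)(1) − (-3)(6) = 18
  (-3)(-1) − (-6)(1) = 9
  (-6)(-3) − (4)(-1) = 22
  (4)(-4) − (6)(-3) = 2
  (6)(6) − (0)(-4) = 36
Sum = 87, so (signed) Area = 87/2 = 87/2, |Area| = 87/2.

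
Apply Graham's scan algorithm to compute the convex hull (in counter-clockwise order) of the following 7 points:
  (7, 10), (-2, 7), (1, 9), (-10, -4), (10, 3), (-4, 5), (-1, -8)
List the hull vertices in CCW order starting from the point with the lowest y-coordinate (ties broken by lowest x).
Hull (CCW) = [(-1, -8), (10, 3), (7, 10), (1, 9), (-2, 7), (-4, 5), (-10, -4)]

Graham scan procedure:
  1. Find the pivot p₀ = point with lowest y (tie → lowest x): (-1, -8).
  2. Sort the remaining points by polar angle around p₀.
  3. Walk through sorted points, maintaining a stack; pop the top while the last three entries make a non-left turn (cross product ≤ 0).
  4. Final stack is the convex hull in CCW order: (-1, -8), (10, 3), (7, 10), (1, 9), (-2, 7), (-4, 5), (-10, -4).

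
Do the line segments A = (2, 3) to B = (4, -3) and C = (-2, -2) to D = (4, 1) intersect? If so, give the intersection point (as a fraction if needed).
Yes; intersection at (20/7, 3/7) (t = 3/7 on AB, s = 17/21 on CD)

Parametrize AB as A + t(B − A) = (2 + 2 t, 3 + -6 t) and CD as C + s(D − C) = (-2 + 6 s, -2 + 3 s). Solve the linear system for (t, s). Determinant = -42 ≠ 0, so a unique intersection of the containing lines exists. Solution: t = 3/7, s = 17/21 — both in [0, 1], so the segments cross. Intersection point: (20/7, 3/7).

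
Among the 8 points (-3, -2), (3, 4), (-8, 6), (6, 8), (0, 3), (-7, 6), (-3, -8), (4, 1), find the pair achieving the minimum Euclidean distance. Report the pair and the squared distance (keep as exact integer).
Pair = ((-8, 6), (-7, 6)); squared distance = 1

Compute all C(8, 2) = 28 pairwise squared distances (x_i − x_j)² + (y_i − y_j)². The minimum is 1, attained by the pair ((-8, 6), (-7, 6)).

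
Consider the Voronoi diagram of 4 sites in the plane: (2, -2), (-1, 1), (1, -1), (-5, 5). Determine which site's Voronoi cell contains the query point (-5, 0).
Nearest site = (-1, 1)

The Voronoi cell of site s contains exactly those query points closer to s than to any other site. Compute squared distances from q = (-5, 0) to each site:
  (-1 − -5)² + (1 − 0)² = 17
  (-5 − -5)² + (5 − 0)² = 25
  (1 − -5)² + (-1 − 0)² = 37
  (2 − -5)² + (-2 − 0)² = 53
Minimum is attained by (-1, 1), so q lies in its Voronoi cell.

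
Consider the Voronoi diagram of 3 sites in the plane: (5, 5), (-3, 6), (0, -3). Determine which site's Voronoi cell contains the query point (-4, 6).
Nearest site = (-3, 6)

The Voronoi cell of site s contains exactly those query points closer to s than to any other site. Compute squared distances from q = (-4, 6) to each site:
  (-3 − -4)² + (6 − 6)² = 1
  (5 − -4)² + (5 − 6)² = 82
  (0 − -4)² + (-3 − 6)² = 97
Minimum is attained by (-3, 6), so q lies in its Voronoi cell.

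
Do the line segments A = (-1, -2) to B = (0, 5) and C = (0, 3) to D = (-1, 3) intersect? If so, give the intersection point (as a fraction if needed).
Yes; intersection at (-2/7, 3) (t = 5/7 on AB, s = 2/7 on CD)

Parametrize AB as A + t(B − A) = (-1 + 1 t, -2 + 7 t) and CD as C + s(D − C) = (0 + -1 s, 3 + 0 s). Solve the linear system for (t, s). Determinant = -7 ≠ 0, so a unique intersection of the containing lines exists. Solution: t = 5/7, s = 2/7 — both in [0, 1], so the segments cross. Intersection point: (-2/7, 3).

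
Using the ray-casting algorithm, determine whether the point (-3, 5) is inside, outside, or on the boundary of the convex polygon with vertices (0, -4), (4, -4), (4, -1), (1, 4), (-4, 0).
The point (-3, 5) lies strictly outside the polygon

Cast a horizontal ray to the right from the query point and count how many polygon edges it crosses (each edge strictly once or zero times, handled with the usual half-open convention). 
Parity of crossings → even ⇒ outside.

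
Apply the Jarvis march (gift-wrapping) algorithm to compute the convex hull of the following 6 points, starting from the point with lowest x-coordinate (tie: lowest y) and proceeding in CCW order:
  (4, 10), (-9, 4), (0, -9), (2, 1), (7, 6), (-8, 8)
Hull (CCW) = [(-9, 4), (0, -9), (7, 6), (4, 10), (-8, 8)]

Jarvis march: at each step, from the current hull vertex p, select the next vertex q as the point such that every other point lies strictly to the left of (or on) the directed line p → q. (Equivalently: for every other point r, the cross product (q − p) × (r − p) ≥ 0.)
Starting point (lowest x, tie lowest y): (-9, 4). Wrap until returning to start. Resulting hull: (-9, 4), (0, -9), (7, 6), (4, 10), (-8, 8).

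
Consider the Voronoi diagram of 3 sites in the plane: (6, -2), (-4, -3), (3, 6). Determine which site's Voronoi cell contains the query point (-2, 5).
Nearest site = (3, 6)

The Voronoi cell of site s contains exactly those query points closer to s than to any other site. Compute squared distances from q = (-2, 5) to each site:
  (3 − -2)² + (6 − 5)² = 26
  (-4 − -2)² + (-3 − 5)² = 68
  (6 − -2)² + (-2 − 5)² = 113
Minimum is attained by (3, 6), so q lies in its Voronoi cell.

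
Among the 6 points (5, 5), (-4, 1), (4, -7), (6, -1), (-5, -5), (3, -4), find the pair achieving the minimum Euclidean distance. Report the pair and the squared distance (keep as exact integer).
Pair = ((4, -7), (3, -4)); squared distance = 10

Compute all C(6, 2) = 15 pairwise squared distances (x_i − x_j)² + (y_i − y_j)². The minimum is 10, attained by the pair ((4, -7), (3, -4)).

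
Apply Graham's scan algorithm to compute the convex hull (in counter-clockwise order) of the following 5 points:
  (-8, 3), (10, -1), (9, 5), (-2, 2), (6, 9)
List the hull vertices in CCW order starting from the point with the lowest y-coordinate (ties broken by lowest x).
Hull (CCW) = [(10, -1), (9, 5), (6, 9), (-8, 3)]

Graham scan procedure:
  1. Find the pivot p₀ = point with lowest y (tie → lowest x): (10, -1).
  2. Sort the remaining points by polar angle around p₀.
  3. Walk through sorted points, maintaining a stack; pop the top while the last three entries make a non-left turn (cross product ≤ 0).
  4. Final stack is the convex hull in CCW order: (10, -1), (9, 5), (6, 9), (-8, 3).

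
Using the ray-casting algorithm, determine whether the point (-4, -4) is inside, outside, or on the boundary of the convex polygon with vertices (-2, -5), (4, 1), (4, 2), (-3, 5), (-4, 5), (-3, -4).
The point (-4, -4) lies strictly outside the polygon

Cast a horizontal ray to the right from the query point and count how many polygon edges it crosses (each edge strictly once or zero times, handled with the usual half-open convention). 
Parity of crossings → even ⇒ outside.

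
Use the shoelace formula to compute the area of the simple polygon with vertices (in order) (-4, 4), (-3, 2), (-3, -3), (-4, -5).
Area = 7

Shoelace formula: Area = (1/2) |Σ_i (x_i · y_{i+1} − x_{i+1} · y_i)| (indices mod n). Compute each cross term:
  (-4)(2) − (-3)(4) = 4
  (-3)(-3) − (-3)(2) = 15
  (-3)(-5) − (-4)(-3) = 3
  (-4)(4) − (-4)(-5) = -36
Sum = -14, so (signed) Area = -14/2 = -7, |Area| = 7.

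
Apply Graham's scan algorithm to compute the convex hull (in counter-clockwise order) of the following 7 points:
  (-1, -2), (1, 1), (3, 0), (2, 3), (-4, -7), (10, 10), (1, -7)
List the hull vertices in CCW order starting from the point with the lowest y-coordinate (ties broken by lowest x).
Hull (CCW) = [(-4, -7), (1, -7), (10, 10), (2, 3)]

Graham scan procedure:
  1. Find the pivot p₀ = point with lowest y (tie → lowest x): (-4, -7).
  2. Sort the remaining points by polar angle around p₀.
  3. Walk through sorted points, maintaining a stack; pop the top while the last three entries make a non-left turn (cross product ≤ 0).
  4. Final stack is the convex hull in CCW order: (-4, -7), (1, -7), (10, 10), (2, 3).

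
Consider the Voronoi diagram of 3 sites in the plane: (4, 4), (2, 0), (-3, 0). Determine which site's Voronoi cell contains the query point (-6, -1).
Nearest site = (-3, 0)

The Voronoi cell of site s contains exactly those query points closer to s than to any other site. Compute squared distances from q = (-6, -1) to each site:
  (-3 − -6)² + (0 − -1)² = 10
  (2 − -6)² + (0 − -1)² = 65
  (4 − -6)² + (4 − -1)² = 125
Minimum is attained by (-3, 0), so q lies in its Voronoi cell.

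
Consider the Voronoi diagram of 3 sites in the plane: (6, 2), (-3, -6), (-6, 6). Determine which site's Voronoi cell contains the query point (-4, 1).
Nearest site = (-6, 6)

The Voronoi cell of site s contains exactly those query points closer to s than to any other site. Compute squared distances from q = (-4, 1) to each site:
  (-6 − -4)² + (6 − 1)² = 29
  (-3 − -4)² + (-6 − 1)² = 50
  (6 − -4)² + (2 − 1)² = 101
Minimum is attained by (-6, 6), so q lies in its Voronoi cell.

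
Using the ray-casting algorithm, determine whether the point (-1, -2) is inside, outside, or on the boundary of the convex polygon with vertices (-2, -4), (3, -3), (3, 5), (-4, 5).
The point (-1, -2) lies strictly inside the polygon

Cast a horizontal ray to the right from the query point and count how many polygon edges it crosses (each edge strictly once or zero times, handled with the usual half-open convention). 
Parity of crossings → odd ⇒ inside.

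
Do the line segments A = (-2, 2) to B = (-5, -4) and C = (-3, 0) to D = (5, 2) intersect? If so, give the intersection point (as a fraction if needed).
Yes; intersection at (-3, 0) (t = 1/3 on AB, s = 0 on CD)

Parametrize AB as A + t(B − A) = (-2 + -3 t, 2 + -6 t) and CD as C + s(D − C) = (-3 + 8 s, 0 + 2 s). Solve the linear system for (t, s). Determinant = -42 ≠ 0, so a unique intersection of the containing lines exists. Solution: t = 1/3, s = 0 — both in [0, 1], so the segments cross. Intersection point: (-3, 0).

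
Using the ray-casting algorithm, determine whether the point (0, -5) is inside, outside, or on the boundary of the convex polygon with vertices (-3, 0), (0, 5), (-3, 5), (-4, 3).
The point (0, -5) lies strictly outside the polygon

Cast a horizontal ray to the right from the query point and count how many polygon edges it crosses (each edge strictly once or zero times, handled with the usual half-open convention). 
Parity of crossings → even ⇒ outside.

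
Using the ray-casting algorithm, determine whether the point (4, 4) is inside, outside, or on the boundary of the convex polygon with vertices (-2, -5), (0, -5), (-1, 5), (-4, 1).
The point (4, 4) lies strictly outside the polygon

Cast a horizontal ray to the right from the query point and count how many polygon edges it crosses (each edge strictly once or zero times, handled with the usual half-open convention). 
Parity of crossings → even ⇒ outside.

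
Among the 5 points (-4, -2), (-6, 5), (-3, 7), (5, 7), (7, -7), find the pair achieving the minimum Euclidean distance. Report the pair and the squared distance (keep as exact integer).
Pair = ((-6, 5), (-3, 7)); squared distance = 13

Compute all C(5, 2) = 10 pairwise squared distances (x_i − x_j)² + (y_i − y_j)². The minimum is 13, attained by the pair ((-6, 5), (-3, 7)).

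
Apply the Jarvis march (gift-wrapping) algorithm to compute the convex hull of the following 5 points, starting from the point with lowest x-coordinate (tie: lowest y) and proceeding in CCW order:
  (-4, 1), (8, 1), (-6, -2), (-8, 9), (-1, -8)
Hull (CCW) = [(-8, 9), (-6, -2), (-1, -8), (8, 1)]

Jarvis march: at each step, from the current hull vertex p, select the next vertex q as the point such that every other point lies strictly to the left of (or on) the directed line p → q. (Equivalently: for every other point r, the cross product (q − p) × (r − p) ≥ 0.)
Starting point (lowest x, tie lowest y): (-8, 9). Wrap until returning to start. Resulting hull: (-8, 9), (-6, -2), (-1, -8), (8, 1).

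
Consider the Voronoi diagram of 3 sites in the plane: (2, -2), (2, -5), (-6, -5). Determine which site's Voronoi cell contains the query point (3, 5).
Nearest site = (2, -2)

The Voronoi cell of site s contains exactly those query points closer to s than to any other site. Compute squared distances from q = (3, 5) to each site:
  (2 − 3)² + (-2 − 5)² = 50
  (2 − 3)² + (-5 − 5)² = 101
  (-6 − 3)² + (-5 − 5)² = 181
Minimum is attained by (2, -2), so q lies in its Voronoi cell.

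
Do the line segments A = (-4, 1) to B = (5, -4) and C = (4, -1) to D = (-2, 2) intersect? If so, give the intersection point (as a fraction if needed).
No (intersection of containing lines falls outside at least one segment)

Parametrize and solve: t = -4, s = 22/3. At least one of these is outside [0, 1], so the segments do not intersect.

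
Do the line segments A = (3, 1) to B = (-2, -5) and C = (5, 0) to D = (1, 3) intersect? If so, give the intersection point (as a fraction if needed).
No (intersection of containing lines falls outside at least one segment)

Parametrize and solve: t = -2/39, s = 17/39. At least one of these is outside [0, 1], so the segments do not intersect.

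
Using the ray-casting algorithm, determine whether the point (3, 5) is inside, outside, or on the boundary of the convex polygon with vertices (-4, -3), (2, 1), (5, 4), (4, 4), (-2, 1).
The point (3, 5) lies strictly outside the polygon

Cast a horizontal ray to the right from the query point and count how many polygon edges it crosses (each edge strictly once or zero times, handled with the usual half-open convention). 
Parity of crossings → even ⇒ outside.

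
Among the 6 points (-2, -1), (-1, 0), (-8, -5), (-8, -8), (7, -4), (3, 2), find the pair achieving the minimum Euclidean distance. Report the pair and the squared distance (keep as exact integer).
Pair = ((-2, -1), (-1, 0)); squared distance = 2

Compute all C(6, 2) = 15 pairwise squared distances (x_i − x_j)² + (y_i − y_j)². The minimum is 2, attained by the pair ((-2, -1), (-1, 0)).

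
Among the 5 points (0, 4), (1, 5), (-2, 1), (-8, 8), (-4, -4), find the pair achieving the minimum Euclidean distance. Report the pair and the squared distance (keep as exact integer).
Pair = ((0, 4), (1, 5)); squared distance = 2

Compute all C(5, 2) = 10 pairwise squared distances (x_i − x_j)² + (y_i − y_j)². The minimum is 2, attained by the pair ((0, 4), (1, 5)).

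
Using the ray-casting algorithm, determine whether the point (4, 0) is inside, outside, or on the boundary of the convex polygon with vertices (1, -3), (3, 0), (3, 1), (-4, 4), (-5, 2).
The point (4, 0) lies strictly outside the polygon

Cast a horizontal ray to the right from the query point and count how many polygon edges it crosses (each edge strictly once or zero times, handled with the usual half-open convention). 
Parity of crossings → even ⇒ outside.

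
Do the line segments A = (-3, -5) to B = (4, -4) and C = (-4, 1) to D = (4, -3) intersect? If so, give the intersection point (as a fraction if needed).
No (intersection of containing lines falls outside at least one segment)

Parametrize and solve: t = 11/9, s = 43/36. At least one of these is outside [0, 1], so the segments do not intersect.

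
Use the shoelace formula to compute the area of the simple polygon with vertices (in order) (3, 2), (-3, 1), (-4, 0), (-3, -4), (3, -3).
Area = 65/2

Shoelace formula: Area = (1/2) |Σ_i (x_i · y_{i+1} − x_{i+1} · y_i)| (indices mod n). Compute each cross term:
  (3)(1) − (-3)(2) = 9
  (-3)(0) − (-4)(1) = 4
  (-4)(-4) − (-3)(0) = 16
  (-3)(-3) − (3)(-4) = 21
  (3)(2) − (3)(-3) = 15
Sum = 65, so (signed) Area = 65/2 = 65/2, |Area| = 65/2.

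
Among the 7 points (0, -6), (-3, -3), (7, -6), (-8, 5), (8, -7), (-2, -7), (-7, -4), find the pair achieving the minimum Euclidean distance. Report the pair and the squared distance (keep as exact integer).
Pair = ((7, -6), (8, -7)); squared distance = 2

Compute all C(7, 2) = 21 pairwise squared distances (x_i − x_j)² + (y_i − y_j)². The minimum is 2, attained by the pair ((7, -6), (8, -7)).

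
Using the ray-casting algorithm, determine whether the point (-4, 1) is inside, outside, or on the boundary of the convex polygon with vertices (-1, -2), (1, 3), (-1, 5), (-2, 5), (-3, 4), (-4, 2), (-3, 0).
The point (-4, 1) lies strictly outside the polygon

Cast a horizontal ray to the right from the query point and count how many polygon edges it crosses (each edge strictly once or zero times, handled with the usual half-open convention). 
Parity of crossings → even ⇒ outside.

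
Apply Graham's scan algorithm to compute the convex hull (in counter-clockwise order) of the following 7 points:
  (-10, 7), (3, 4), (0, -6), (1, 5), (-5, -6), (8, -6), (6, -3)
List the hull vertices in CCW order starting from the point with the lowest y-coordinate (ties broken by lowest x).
Hull (CCW) = [(-5, -6), (8, -6), (3, 4), (1, 5), (-10, 7)]

Graham scan procedure:
  1. Find the pivot p₀ = point with lowest y (tie → lowest x): (-5, -6).
  2. Sort the remaining points by polar angle around p₀.
  3. Walk through sorted points, maintaining a stack; pop the top while the last three entries make a non-left turn (cross product ≤ 0).
  4. Final stack is the convex hull in CCW order: (-5, -6), (8, -6), (3, 4), (1, 5), (-10, 7).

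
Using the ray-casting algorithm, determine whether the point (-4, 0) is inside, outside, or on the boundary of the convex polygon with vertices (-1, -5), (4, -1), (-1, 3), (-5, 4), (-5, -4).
The point (-4, 0) lies strictly inside the polygon

Cast a horizontal ray to the right from the query point and count how many polygon edges it crosses (each edge strictly once or zero times, handled with the usual half-open convention). 
Parity of crossings → odd ⇒ inside.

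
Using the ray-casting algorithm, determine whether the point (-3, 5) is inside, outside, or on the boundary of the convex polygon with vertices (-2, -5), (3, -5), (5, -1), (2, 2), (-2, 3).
The point (-3, 5) lies strictly outside the polygon

Cast a horizontal ray to the right from the query point and count how many polygon edges it crosses (each edge strictly once or zero times, handled with the usual half-open convention). 
Parity of crossings → even ⇒ outside.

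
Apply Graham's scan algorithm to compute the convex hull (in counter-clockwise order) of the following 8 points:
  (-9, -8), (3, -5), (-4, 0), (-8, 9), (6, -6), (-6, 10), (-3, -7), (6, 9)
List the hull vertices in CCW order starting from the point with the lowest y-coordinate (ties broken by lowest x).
Hull (CCW) = [(-9, -8), (6, -6), (6, 9), (-6, 10), (-8, 9)]

Graham scan procedure:
  1. Find the pivot p₀ = point with lowest y (tie → lowest x): (-9, -8).
  2. Sort the remaining points by polar angle around p₀.
  3. Walk through sorted points, maintaining a stack; pop the top while the last three entries make a non-left turn (cross product ≤ 0).
  4. Final stack is the convex hull in CCW order: (-9, -8), (6, -6), (6, 9), (-6, 10), (-8, 9).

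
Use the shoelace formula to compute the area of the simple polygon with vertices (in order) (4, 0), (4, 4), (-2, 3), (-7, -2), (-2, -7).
Area = 67

Shoelace formula: Area = (1/2) |Σ_i (x_i · y_{i+1} − x_{i+1} · y_i)| (indices mod n). Compute each cross term:
  (4)(4) − (4)(0) = 16
  (4)(3) − (-2)(4) = 20
  (-2)(-2) − (-7)(3) = 25
  (-7)(-7) − (-2)(-2) = 45
  (-2)(0) − (4)(-7) = 28
Sum = 134, so (signed) Area = 134/2 = 67, |Area| = 67.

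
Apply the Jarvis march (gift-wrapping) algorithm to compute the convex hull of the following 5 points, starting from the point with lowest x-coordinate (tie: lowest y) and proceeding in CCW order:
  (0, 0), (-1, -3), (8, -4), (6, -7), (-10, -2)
Hull (CCW) = [(-10, -2), (6, -7), (8, -4), (0, 0)]

Jarvis march: at each step, from the current hull vertex p, select the next vertex q as the point such that every other point lies strictly to the left of (or on) the directed line p → q. (Equivalently: for every other point r, the cross product (q − p) × (r − p) ≥ 0.)
Starting point (lowest x, tie lowest y): (-10, -2). Wrap until returning to start. Resulting hull: (-10, -2), (6, -7), (8, -4), (0, 0).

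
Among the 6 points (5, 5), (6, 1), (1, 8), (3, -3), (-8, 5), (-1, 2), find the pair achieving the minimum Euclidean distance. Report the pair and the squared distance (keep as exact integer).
Pair = ((5, 5), (6, 1)); squared distance = 17

Compute all C(6, 2) = 15 pairwise squared distances (x_i − x_j)² + (y_i − y_j)². The minimum is 17, attained by the pair ((5, 5), (6, 1)).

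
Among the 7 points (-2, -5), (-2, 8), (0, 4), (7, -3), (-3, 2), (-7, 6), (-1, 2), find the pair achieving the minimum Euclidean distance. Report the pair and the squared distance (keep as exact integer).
Pair = ((-3, 2), (-1, 2)); squared distance = 4

Compute all C(7, 2) = 21 pairwise squared distances (x_i − x_j)² + (y_i − y_j)². The minimum is 4, attained by the pair ((-3, 2), (-1, 2)).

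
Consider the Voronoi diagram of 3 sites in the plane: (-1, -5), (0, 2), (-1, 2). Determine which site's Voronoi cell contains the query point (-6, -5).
Nearest site = (-1, -5)

The Voronoi cell of site s contains exactly those query points closer to s than to any other site. Compute squared distances from q = (-6, -5) to each site:
  (-1 − -6)² + (-5 − -5)² = 25
  (-1 − -6)² + (2 − -5)² = 74
  (0 − -6)² + (2 − -5)² = 85
Minimum is attained by (-1, -5), so q lies in its Voronoi cell.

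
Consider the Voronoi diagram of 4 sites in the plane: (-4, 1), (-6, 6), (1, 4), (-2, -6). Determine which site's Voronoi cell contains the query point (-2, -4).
Nearest site = (-2, -6)

The Voronoi cell of site s contains exactly those query points closer to s than to any other site. Compute squared distances from q = (-2, -4) to each site:
  (-2 − -2)² + (-6 − -4)² = 4
  (-4 − -2)² + (1 − -4)² = 29
  (1 − -2)² + (4 − -4)² = 73
  (-6 − -2)² + (6 − -4)² = 116
Minimum is attained by (-2, -6), so q lies in its Voronoi cell.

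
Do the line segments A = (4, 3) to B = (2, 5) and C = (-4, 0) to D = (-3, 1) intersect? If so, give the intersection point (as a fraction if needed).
No (intersection of containing lines falls outside at least one segment)

Parametrize and solve: t = 5/4, s = 11/2. At least one of these is outside [0, 1], so the segments do not intersect.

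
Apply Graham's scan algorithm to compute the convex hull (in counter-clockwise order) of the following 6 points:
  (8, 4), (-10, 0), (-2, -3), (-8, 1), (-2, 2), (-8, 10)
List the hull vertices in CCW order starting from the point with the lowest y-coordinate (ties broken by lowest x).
Hull (CCW) = [(-2, -3), (8, 4), (-8, 10), (-10, 0)]

Graham scan procedure:
  1. Find the pivot p₀ = point with lowest y (tie → lowest x): (-2, -3).
  2. Sort the remaining points by polar angle around p₀.
  3. Walk through sorted points, maintaining a stack; pop the top while the last three entries make a non-left turn (cross product ≤ 0).
  4. Final stack is the convex hull in CCW order: (-2, -3), (8, 4), (-8, 10), (-10, 0).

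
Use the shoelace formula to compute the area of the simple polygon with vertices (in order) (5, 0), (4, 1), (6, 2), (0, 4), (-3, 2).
Area = 33/2

Shoelace formula: Area = (1/2) |Σ_i (x_i · y_{i+1} − x_{i+1} · y_i)| (indices mod n). Compute each cross term:
  (5)(1) − (4)(0) = 5
  (4)(2) − (6)(1) = 2
  (6)(4) − (0)(2) = 24
  (0)(2) − (-3)(4) = 12
  (-3)(0) − (5)(2) = -10
Sum = 33, so (signed) Area = 33/2 = 33/2, |Area| = 33/2.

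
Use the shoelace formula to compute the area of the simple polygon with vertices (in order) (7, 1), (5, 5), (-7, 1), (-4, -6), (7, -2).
Area = 187/2

Shoelace formula: Area = (1/2) |Σ_i (x_i · y_{i+1} − x_{i+1} · y_i)| (indices mod n). Compute each cross term:
  (7)(5) − (5)(1) = 30
  (5)(1) − (-7)(5) = 40
  (-7)(-6) − (-4)(1) = 46
  (-4)(-2) − (7)(-6) = 50
  (7)(1) − (7)(-2) = 21
Sum = 187, so (signed) Area = 187/2 = 187/2, |Area| = 187/2.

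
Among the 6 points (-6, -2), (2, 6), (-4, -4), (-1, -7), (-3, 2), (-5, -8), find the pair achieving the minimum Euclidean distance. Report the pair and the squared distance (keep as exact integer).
Pair = ((-6, -2), (-4, -4)); squared distance = 8

Compute all C(6, 2) = 15 pairwise squared distances (x_i − x_j)² + (y_i − y_j)². The minimum is 8, attained by the pair ((-6, -2), (-4, -4)).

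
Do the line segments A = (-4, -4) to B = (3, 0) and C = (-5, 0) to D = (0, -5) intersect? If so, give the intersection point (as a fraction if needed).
Yes; intersection at (-23/11, -32/11) (t = 3/11 on AB, s = 32/55 on CD)

Parametrize AB as A + t(B − A) = (-4 + 7 t, -4 + 4 t) and CD as C + s(D − C) = (-5 + 5 s, 0 + -5 s). Solve the linear system for (t, s). Determinant = 55 ≠ 0, so a unique intersection of the containing lines exists. Solution: t = 3/11, s = 32/55 — both in [0, 1], so the segments cross. Intersection point: (-23/11, -32/11).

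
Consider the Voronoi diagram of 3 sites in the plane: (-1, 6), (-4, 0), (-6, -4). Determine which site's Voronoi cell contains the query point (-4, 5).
Nearest site = (-1, 6)

The Voronoi cell of site s contains exactly those query points closer to s than to any other site. Compute squared distances from q = (-4, 5) to each site:
  (-1 − -4)² + (6 − 5)² = 10
  (-4 − -4)² + (0 − 5)² = 25
  (-6 − -4)² + (-4 − 5)² = 85
Minimum is attained by (-1, 6), so q lies in its Voronoi cell.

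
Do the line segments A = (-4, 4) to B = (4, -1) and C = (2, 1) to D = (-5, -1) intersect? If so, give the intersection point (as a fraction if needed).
Yes; intersection at (20/17, 13/17) (t = 11/17 on AB, s = 2/17 on CD)

Parametrize AB as A + t(B − A) = (-4 + 8 t, 4 + -5 t) and CD as C + s(D − C) = (2 + -7 s, 1 + -2 s). Solve the linear system for (t, s). Determinant = 51 ≠ 0, so a unique intersection of the containing lines exists. Solution: t = 11/17, s = 2/17 — both in [0, 1], so the segments cross. Intersection point: (20/17, 13/17).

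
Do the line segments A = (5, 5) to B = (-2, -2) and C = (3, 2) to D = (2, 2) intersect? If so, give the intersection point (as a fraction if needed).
Yes; intersection at (2, 2) (t = 3/7 on AB, s = 1 on CD)

Parametrize AB as A + t(B − A) = (5 + -7 t, 5 + -7 t) and CD as C + s(D − C) = (3 + -1 s, 2 + 0 s). Solve the linear system for (t, s). Determinant = 7 ≠ 0, so a unique intersection of the containing lines exists. Solution: t = 3/7, s = 1 — both in [0, 1], so the segments cross. Intersection point: (2, 2).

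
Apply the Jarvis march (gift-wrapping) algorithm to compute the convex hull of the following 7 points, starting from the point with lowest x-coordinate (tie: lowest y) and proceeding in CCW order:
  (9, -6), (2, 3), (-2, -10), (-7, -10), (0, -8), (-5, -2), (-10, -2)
Hull (CCW) = [(-10, -2), (-7, -10), (-2, -10), (9, -6), (2, 3)]

Jarvis march: at each step, from the current hull vertex p, select the next vertex q as the point such that every other point lies strictly to the left of (or on) the directed line p → q. (Equivalently: for every other point r, the cross product (q − p) × (r − p) ≥ 0.)
Starting point (lowest x, tie lowest y): (-10, -2). Wrap until returning to start. Resulting hull: (-10, -2), (-7, -10), (-2, -10), (9, -6), (2, 3).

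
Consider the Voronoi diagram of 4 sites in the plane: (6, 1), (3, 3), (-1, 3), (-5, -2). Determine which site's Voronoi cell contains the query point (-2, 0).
Nearest site = (-1, 3)

The Voronoi cell of site s contains exactly those query points closer to s than to any other site. Compute squared distances from q = (-2, 0) to each site:
  (-1 − -2)² + (3 − 0)² = 10
  (-5 − -2)² + (-2 − 0)² = 13
  (3 − -2)² + (3 − 0)² = 34
  (6 − -2)² + (1 − 0)² = 65
Minimum is attained by (-1, 3), so q lies in its Voronoi cell.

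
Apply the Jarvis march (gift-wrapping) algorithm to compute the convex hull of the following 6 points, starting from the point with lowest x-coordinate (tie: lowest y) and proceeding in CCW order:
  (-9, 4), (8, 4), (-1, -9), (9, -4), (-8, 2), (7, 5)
Hull (CCW) = [(-9, 4), (-8, 2), (-1, -9), (9, -4), (8, 4), (7, 5)]

Jarvis march: at each step, from the current hull vertex p, select the next vertex q as the point such that every other point lies strictly to the left of (or on) the directed line p → q. (Equivalently: for every other point r, the cross product (q − p) × (r − p) ≥ 0.)
Starting point (lowest x, tie lowest y): (-9, 4). Wrap until returning to start. Resulting hull: (-9, 4), (-8, 2), (-1, -9), (9, -4), (8, 4), (7, 5).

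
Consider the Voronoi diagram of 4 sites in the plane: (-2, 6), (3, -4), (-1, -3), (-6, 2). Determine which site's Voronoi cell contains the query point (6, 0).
Nearest site = (3, -4)

The Voronoi cell of site s contains exactly those query points closer to s than to any other site. Compute squared distances from q = (6, 0) to each site:
  (3 − 6)² + (-4 − 0)² = 25
  (-1 − 6)² + (-3 − 0)² = 58
  (-2 − 6)² + (6 − 0)² = 100
  (-6 − 6)² + (2 − 0)² = 148
Minimum is attained by (3, -4), so q lies in its Voronoi cell.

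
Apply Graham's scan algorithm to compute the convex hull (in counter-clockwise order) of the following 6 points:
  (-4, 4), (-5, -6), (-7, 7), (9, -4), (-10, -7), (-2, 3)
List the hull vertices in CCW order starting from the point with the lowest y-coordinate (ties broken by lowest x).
Hull (CCW) = [(-10, -7), (9, -4), (-7, 7)]

Graham scan procedure:
  1. Find the pivot p₀ = point with lowest y (tie → lowest x): (-10, -7).
  2. Sort the remaining points by polar angle around p₀.
  3. Walk through sorted points, maintaining a stack; pop the top while the last three entries make a non-left turn (cross product ≤ 0).
  4. Final stack is the convex hull in CCW order: (-10, -7), (9, -4), (-7, 7).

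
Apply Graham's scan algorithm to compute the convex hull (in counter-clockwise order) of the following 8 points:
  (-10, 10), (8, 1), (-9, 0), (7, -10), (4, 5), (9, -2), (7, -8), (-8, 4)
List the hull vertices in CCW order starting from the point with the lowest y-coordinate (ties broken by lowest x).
Hull (CCW) = [(7, -10), (9, -2), (8, 1), (4, 5), (-10, 10), (-9, 0)]

Graham scan procedure:
  1. Find the pivot p₀ = point with lowest y (tie → lowest x): (7, -10).
  2. Sort the remaining points by polar angle around p₀.
  3. Walk through sorted points, maintaining a stack; pop the top while the last three entries make a non-left turn (cross product ≤ 0).
  4. Final stack is the convex hull in CCW order: (7, -10), (9, -2), (8, 1), (4, 5), (-10, 10), (-9, 0).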